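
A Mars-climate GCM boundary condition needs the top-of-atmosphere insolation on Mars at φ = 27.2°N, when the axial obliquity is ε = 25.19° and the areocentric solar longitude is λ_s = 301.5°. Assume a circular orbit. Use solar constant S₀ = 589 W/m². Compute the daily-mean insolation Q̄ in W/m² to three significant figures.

Q̄ ≈ 110 W/m²

sin δ = sin 25.19° × sin 301.5° = -0.36290, so δ = -21.279°.
cos H₀ = −tan(+27.2°) tan(-21.279°) = 0.2002, H₀ = 1.3693 rad.
Bracket: H₀ sin φ sin δ + cos φ cos δ sin H₀ = 1.3693×0.45710×-0.36290 + 0.88942×0.93183×0.97977 = -0.227142 + 0.812022 = 0.584880.
Q̄ = (S₀/π) × [bracket] = (589/π) × 0.584880 = 109.7 W/m².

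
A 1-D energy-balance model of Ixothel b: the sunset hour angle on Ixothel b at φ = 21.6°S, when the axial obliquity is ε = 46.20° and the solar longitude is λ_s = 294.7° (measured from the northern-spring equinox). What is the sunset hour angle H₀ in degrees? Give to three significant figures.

Solar declination: sin δ = sin ε · sin λ_s = sin 46.20° × sin 294.7° = -0.65573, so δ = -40.975°.
cos H₀ = −tan φ · tan δ = −tan(-21.6°) × tan(-40.975°) = -0.3439, so H₀ = 1.9218 rad = 110.11°.

H₀ = 110°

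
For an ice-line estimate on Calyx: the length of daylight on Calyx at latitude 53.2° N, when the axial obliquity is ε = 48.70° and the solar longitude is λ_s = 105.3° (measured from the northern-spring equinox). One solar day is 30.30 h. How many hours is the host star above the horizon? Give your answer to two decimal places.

Solar declination: sin δ = sin ε · sin λ_s = sin 48.70° × sin 105.3° = 0.72464, so δ = +46.439°.
Sunrise equation: cos H₀ = −tan φ · tan δ = -1.4056 ≤ −1, so the host star never sets (polar day) and H₀ = π.
Daylight = 2H₀/(2π) × 30.30 h = (3.1416/π) × 30.30 = 30.30 h.

30.30 h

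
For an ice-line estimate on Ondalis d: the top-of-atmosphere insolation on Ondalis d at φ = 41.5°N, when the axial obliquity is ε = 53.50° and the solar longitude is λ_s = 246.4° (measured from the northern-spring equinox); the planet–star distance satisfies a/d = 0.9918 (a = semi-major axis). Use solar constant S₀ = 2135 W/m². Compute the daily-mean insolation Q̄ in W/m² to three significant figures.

Solar declination: sin δ = sin ε · sin λ_s = sin 53.50° × sin 246.4° = -0.73662, so δ = -47.445°.
cos H₀ = −tan(+41.5°) tan(-47.445°) = 0.9636, H₀ = 0.2705 rad.
Bracket: H₀ sin φ sin δ + cos φ cos δ sin H₀ = 0.2705×0.66262×-0.73662 + 0.74896×0.67630×0.26721 = -0.132031 + 0.135348 = 0.003317.
Inverse-square distance factor (a/d)² = 0.9918² = 0.983667.
Q̄ = (S₀/π) × 0.983667 × [bracket] = (2135/π) × 0.983667 × 0.003317 = 2.217 W/m².

Q̄ ≈ 2.22 W/m²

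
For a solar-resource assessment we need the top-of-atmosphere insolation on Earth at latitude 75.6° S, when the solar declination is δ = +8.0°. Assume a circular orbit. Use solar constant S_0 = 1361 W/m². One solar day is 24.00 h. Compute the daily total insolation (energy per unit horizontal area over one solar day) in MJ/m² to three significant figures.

2.71 MJ/m²

cos h₀ = −tan(-75.6°) tan(+8.000°) = 0.5474, h₀ = 0.9916 rad.
Bracket: h₀ sin ϕ sin δ + cos ϕ cos δ sin h₀ = 0.9916×-0.96858×0.13917 + 0.24869×0.99027×0.83689 = -0.133665 + 0.206101 = 0.072436.
Q̄ = (S_0/π) × [bracket] = (1361/π) × 0.072436 = 31.381 W/m².
Daily total = Q̄ × 24.00 h × 3600 s/h = 31.381 × 24.00 × 3600 / 10⁶ = 2.711 MJ/m².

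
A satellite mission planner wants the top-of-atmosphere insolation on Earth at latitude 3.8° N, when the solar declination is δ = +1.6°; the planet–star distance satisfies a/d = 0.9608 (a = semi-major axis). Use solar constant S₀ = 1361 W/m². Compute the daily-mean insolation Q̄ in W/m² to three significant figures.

Q̄ ≈ 400 W/m²

cos H₀ = −tan(+3.8°) tan(+1.600°) = -0.0019, H₀ = 1.5727 rad.
Bracket: H₀ sin φ sin δ + cos φ cos δ sin H₀ = 1.5727×0.06627×0.02792 + 0.99780×0.99961×1.00000 = 0.002910 + 0.997411 = 1.000321.
Inverse-square distance factor (a/d)² = 0.9608² = 0.923137.
Q̄ = (S₀/π) × 0.923137 × [bracket] = (1361/π) × 0.923137 × 1.000321 = 400.0 W/m².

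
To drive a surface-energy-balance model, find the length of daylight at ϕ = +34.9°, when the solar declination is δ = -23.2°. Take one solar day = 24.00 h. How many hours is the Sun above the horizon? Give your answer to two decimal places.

cos h₀ = −tan ϕ · tan δ = −tan(+34.9°) × tan(-23.200°) = 0.2990, so h₀ = 1.2672 rad = 72.60°.
Daylight = 2h₀/(2π) × 24.00 h = (1.2672/π) × 24.00 = 9.68 h.

9.68 h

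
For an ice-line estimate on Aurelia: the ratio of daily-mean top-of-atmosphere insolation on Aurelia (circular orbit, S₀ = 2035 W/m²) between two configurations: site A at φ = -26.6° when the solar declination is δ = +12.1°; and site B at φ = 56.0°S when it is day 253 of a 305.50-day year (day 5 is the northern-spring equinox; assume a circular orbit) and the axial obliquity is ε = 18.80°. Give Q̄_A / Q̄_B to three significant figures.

Q̄_A / Q̄_B ≈ 0.746

— Configuration A (φ=-26.6°):
cos H₀ = −tan(-26.6°) tan(+12.100°) = 0.1074, H₀ = 1.4632 rad.
Bracket: H₀ sin φ sin δ + cos φ cos δ sin H₀ = 1.4632×-0.44776×0.20962 + 0.89415×0.97778×0.99422 = -0.137335 + 0.869229 = 0.731894.
Q̄ = (S₀/π) × [bracket] = (2035/π) × 0.731894 = 474.09 W/m².
— Configuration B (φ=-56.0°):
Solar longitude: λ_s = 360° × (253 − 5)/305.50 = 292.242°.
sin δ = sin 18.80° × sin 292.242° = -0.29829, so δ = -17.355°.
cos H₀ = −tan(-56.0°) tan(-17.355°) = -0.4633, H₀ = 2.0525 rad.
Bracket: H₀ sin φ sin δ + cos φ cos δ sin H₀ = 2.0525×-0.82904×-0.29829 + 0.55919×0.95448×0.88619 = 0.507572 + 0.472991 = 0.980563.
Q̄ = (S₀/π) × [bracket] = (2035/π) × 0.980563 = 635.17 W/m².
Ratio Q̄_A / Q̄_B = 474.09 / 635.17 = 0.7464.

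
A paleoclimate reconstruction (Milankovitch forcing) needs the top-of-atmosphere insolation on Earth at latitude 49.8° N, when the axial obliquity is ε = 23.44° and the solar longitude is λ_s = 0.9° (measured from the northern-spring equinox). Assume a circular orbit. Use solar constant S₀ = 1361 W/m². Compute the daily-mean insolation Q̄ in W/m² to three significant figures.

Q̄ ≈ 283 W/m²

Solar declination: sin δ = sin ε · sin λ_s = sin 23.44° × sin 0.9° = 0.00625, so δ = +0.358°.
cos H₀ = −tan(+49.8°) tan(+0.358°) = -0.0074, H₀ = 1.5782 rad.
Bracket: H₀ sin φ sin δ + cos φ cos δ sin H₀ = 1.5782×0.76380×0.00625 + 0.64546×0.99998×0.99997 = 0.007534 + 0.645428 = 0.652962.
Q̄ = (S₀/π) × [bracket] = (1361/π) × 0.652962 = 282.9 W/m².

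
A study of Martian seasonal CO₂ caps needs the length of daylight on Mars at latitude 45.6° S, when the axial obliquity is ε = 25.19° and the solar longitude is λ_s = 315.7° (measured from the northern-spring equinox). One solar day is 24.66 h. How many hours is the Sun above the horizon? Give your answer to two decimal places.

Solar declination: sin δ = sin ε · sin λ_s = sin 25.19° × sin 315.7° = -0.29726, so δ = -17.293°.
cos H₀ = −tan φ · tan δ = −tan(-45.6°) × tan(-17.293°) = -0.3179, so H₀ = 1.8943 rad = 108.54°.
Daylight = 2H₀/(2π) × 24.66 h = (1.8943/π) × 24.66 = 14.87 h.

14.87 h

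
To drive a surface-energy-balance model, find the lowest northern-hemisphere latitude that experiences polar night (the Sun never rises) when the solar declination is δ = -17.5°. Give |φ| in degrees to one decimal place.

|φ| = 72.5°

Polar night requires cos H₀ = −tan φ tan δ ≥ 1, i.e. tan φ tan δ ≤ −1.
The boundary is |tan φ| · |tan δ| = 1, so |φ| = 90° − |δ| = 90° − 17.5° = 72.5° in the northern hemisphere.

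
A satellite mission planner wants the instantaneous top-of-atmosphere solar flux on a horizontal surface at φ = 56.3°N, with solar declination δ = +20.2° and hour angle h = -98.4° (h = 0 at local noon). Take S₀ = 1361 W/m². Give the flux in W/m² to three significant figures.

287 W/m²

cos θ_z = sin φ sin δ + cos φ cos δ cos h = 0.287272 + -0.076068 = 0.211204.
Flux = S₀ · cos θ_z = 1361 × 0.211204 = 287.4 W/m².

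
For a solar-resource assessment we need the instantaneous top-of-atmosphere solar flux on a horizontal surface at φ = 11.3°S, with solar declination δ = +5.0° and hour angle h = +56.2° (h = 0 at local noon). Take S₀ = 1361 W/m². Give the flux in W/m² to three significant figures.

716 W/m²

cos θ_z = sin φ sin δ + cos φ cos δ cos h = -0.017078 + 0.543436 = 0.526358.
Flux = S₀ · cos θ_z = 1361 × 0.526358 = 716.4 W/m².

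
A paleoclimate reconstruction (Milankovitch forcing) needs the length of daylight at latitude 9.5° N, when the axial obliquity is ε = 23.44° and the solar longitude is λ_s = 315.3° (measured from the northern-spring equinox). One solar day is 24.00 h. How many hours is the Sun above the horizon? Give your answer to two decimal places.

Solar declination: sin δ = sin ε · sin λ_s = sin 23.44° × sin 315.3° = -0.27980, so δ = -16.248°.
cos H₀ = −tan φ · tan δ = −tan(+9.5°) × tan(-16.248°) = 0.0488, so H₀ = 1.5220 rad = 87.20°.
Daylight = 2H₀/(2π) × 24.00 h = (1.5220/π) × 24.00 = 11.63 h.

11.63 h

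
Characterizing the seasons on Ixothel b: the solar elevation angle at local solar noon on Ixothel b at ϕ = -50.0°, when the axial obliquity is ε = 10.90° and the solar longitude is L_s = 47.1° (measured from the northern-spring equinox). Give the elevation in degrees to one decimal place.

Solar declination: sin δ = sin ε · sin L_s = sin 10.90° × sin 47.1° = 0.13852, so δ = +7.962°.
At local noon the hour angle is zero, so the zenith angle equals |ϕ − δ| = |-50.0° − (+7.962°)| = 57.962°.
Elevation = 90° − 57.962° = 32.0°.

32.0°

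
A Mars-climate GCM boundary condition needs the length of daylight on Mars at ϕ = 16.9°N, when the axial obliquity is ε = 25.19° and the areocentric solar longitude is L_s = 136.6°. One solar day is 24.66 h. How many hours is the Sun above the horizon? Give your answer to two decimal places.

sin δ = sin 25.19° × sin 136.6° = 0.29244, so δ = +17.004°.
cos h₀ = −tan ϕ · tan δ = −tan(+16.9°) × tan(+17.004°) = -0.0929, so h₀ = 1.6638 rad = 95.33°.
Daylight = 2h₀/(2π) × 24.66 h = (1.6638/π) × 24.66 = 13.06 h.

13.06 h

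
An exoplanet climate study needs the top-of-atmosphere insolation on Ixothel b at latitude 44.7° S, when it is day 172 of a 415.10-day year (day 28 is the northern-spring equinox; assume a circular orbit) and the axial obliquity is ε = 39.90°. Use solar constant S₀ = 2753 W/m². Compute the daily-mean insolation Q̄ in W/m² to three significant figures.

Q̄ ≈ 123 W/m²

Solar longitude: λ_s = 360° × (172 − 28)/415.10 = 124.886°.
sin δ = sin 39.90° × sin 124.886° = 0.52618, so δ = +31.748°.
cos H₀ = −tan(-44.7°) tan(+31.748°) = 0.6123, H₀ = 0.9118 rad.
Bracket: H₀ sin φ sin δ + cos φ cos δ sin H₀ = 0.9118×-0.70339×0.52618 + 0.71080×0.85037×0.79061 = -0.337466 + 0.477879 = 0.140413.
Q̄ = (S₀/π) × [bracket] = (2753/π) × 0.140413 = 123.0 W/m².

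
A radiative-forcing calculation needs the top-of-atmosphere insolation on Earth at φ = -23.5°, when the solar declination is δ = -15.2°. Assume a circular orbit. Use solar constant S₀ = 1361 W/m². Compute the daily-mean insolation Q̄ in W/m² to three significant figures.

Q̄ ≈ 457 W/m²

cos H₀ = −tan(-23.5°) tan(-15.200°) = -0.1181, H₀ = 1.6892 rad.
Bracket: H₀ sin φ sin δ + cos φ cos δ sin H₀ = 1.6892×-0.39875×-0.26219 + 0.91706×0.96502×0.99300 = 0.176603 + 0.878786 = 1.055389.
Q̄ = (S₀/π) × [bracket] = (1361/π) × 1.055389 = 457.2 W/m².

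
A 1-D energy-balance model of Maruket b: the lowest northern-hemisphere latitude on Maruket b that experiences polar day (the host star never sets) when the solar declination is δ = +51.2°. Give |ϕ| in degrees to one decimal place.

Polar day requires cos h₀ = −tan ϕ tan δ ≤ −1, i.e. tan ϕ tan δ ≥ 1.
The boundary is |tan ϕ| · |tan δ| = 1, so |ϕ| = 90° − |δ| = 90° − 51.2° = 38.8° in the northern hemisphere.

|ϕ| = 38.8°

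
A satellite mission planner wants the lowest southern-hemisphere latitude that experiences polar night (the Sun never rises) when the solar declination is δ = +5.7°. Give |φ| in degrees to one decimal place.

|φ| = 84.3°

Polar night requires cos H₀ = −tan φ tan δ ≥ 1, i.e. tan φ tan δ ≤ −1.
The boundary is |tan φ| · |tan δ| = 1, so |φ| = 90° − |δ| = 90° − 5.7° = 84.3° in the southern hemisphere.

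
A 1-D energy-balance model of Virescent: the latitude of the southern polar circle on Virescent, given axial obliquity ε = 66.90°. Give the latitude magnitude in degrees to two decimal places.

23.10°

The polar circle is the lowest latitude that experiences at least one full rotation of continuous darkness at the northern-summer solstice; it lies at |φ| = 90° − ε = 90° − 66.90° = 23.10°.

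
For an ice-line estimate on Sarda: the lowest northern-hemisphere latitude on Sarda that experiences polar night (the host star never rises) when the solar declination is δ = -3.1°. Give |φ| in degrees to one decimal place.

|φ| = 86.9°

Polar night requires cos H₀ = −tan φ tan δ ≥ 1, i.e. tan φ tan δ ≤ −1.
The boundary is |tan φ| · |tan δ| = 1, so |φ| = 90° − |δ| = 90° − 3.1° = 86.9° in the northern hemisphere.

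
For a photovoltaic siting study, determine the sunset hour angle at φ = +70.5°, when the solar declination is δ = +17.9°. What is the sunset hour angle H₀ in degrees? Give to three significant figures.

cos H₀ = −tan φ · tan δ = −tan(+70.5°) × tan(+17.900°) = -0.9121, so H₀ = 2.7192 rad = 155.80°.

H₀ = 156°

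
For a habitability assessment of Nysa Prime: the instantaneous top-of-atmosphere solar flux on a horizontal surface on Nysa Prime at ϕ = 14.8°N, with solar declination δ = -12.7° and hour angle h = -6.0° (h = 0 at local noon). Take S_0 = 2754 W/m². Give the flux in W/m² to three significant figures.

cos θ_z = sin ϕ sin δ + cos ϕ cos δ cos h = -0.056159 + 0.938003 = 0.881844.
Flux = S_0 · cos θ_z = 2754 × 0.881844 = 2429 W/m².

2.43e+03 W/m²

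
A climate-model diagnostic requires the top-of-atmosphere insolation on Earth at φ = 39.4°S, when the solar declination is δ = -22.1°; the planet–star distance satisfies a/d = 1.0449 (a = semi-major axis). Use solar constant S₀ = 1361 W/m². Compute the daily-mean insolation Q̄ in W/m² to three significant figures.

Q̄ ≈ 535 W/m²

cos H₀ = −tan(-39.4°) tan(-22.100°) = -0.3335, H₀ = 1.9109 rad.
Bracket: H₀ sin φ sin δ + cos φ cos δ sin H₀ = 1.9109×-0.63473×-0.37622 + 0.77273×0.92653×0.94274 = 0.456319 + 0.674962 = 1.131281.
Inverse-square distance factor (a/d)² = 1.0449² = 1.091816.
Q̄ = (S₀/π) × 1.091816 × [bracket] = (1361/π) × 1.091816 × 1.131281 = 535.1 W/m².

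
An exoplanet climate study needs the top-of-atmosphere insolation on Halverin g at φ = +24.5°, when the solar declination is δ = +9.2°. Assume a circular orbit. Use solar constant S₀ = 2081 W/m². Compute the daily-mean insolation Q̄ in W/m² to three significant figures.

cos H₀ = −tan(+24.5°) tan(+9.200°) = -0.0738, H₀ = 1.6447 rad.
Bracket: H₀ sin φ sin δ + cos φ cos δ sin H₀ = 1.6447×0.41469×0.15988 + 0.90996×0.98714×0.99727 = 0.109045 + 0.895806 = 1.004851.
Q̄ = (S₀/π) × [bracket] = (2081/π) × 1.004851 = 665.6 W/m².

Q̄ ≈ 666 W/m²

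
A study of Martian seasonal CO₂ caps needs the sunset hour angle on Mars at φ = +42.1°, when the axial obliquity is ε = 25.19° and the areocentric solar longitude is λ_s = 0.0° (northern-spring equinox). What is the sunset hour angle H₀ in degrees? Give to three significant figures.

sin δ = sin 25.19° × sin 0.0° = 0.00000, so δ = +0.000°.
cos H₀ = −tan φ · tan δ = −tan(+42.1°) × tan(+0.000°) = -0.0000, so H₀ = 1.5708 rad = 90.00°.

H₀ = 90.0°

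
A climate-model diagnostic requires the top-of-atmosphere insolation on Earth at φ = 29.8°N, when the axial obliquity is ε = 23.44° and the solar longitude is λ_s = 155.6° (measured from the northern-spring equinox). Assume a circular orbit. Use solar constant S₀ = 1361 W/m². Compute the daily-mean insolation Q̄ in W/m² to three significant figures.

Q̄ ≈ 428 W/m²

Solar declination: sin δ = sin ε · sin λ_s = sin 23.44° × sin 155.6° = 0.16433, so δ = +9.458°.
cos H₀ = −tan(+29.8°) tan(+9.458°) = -0.0954, H₀ = 1.6664 rad.
Bracket: H₀ sin φ sin δ + cos φ cos δ sin H₀ = 1.6664×0.49697×0.16433 + 0.86777×0.98641×0.99544 = 0.136090 + 0.852074 = 0.988164.
Q̄ = (S₀/π) × [bracket] = (1361/π) × 0.988164 = 428.1 W/m².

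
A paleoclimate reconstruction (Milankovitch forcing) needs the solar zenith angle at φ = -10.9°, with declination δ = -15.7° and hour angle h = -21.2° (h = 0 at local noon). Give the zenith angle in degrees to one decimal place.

θ_z = 21.2°

cos θ_z = sin φ sin δ + cos φ cos δ cos h = 0.051169 + 0.881348 = 0.932517.
θ_z = arccos(0.932517) = 21.2°.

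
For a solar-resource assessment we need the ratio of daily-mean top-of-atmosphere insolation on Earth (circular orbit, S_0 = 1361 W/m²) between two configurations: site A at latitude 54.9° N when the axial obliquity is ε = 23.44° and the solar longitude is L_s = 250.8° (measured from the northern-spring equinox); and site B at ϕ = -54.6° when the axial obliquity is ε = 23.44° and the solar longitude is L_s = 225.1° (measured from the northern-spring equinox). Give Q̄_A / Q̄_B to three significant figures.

Q̄_A / Q̄_B ≈ 0.147

— Configuration A (ϕ=+54.9°):
Solar declination: sin δ = sin ε · sin L_s = sin 23.44° × sin 250.8° = -0.37566, so δ = -22.065°.
cos h₀ = −tan(+54.9°) tan(-22.065°) = 0.5768, h₀ = 0.9560 rad.
Bracket: h₀ sin ϕ sin δ + cos ϕ cos δ sin h₀ = 0.9560×0.81815×-0.37566 + 0.57501×0.92676×0.81692 = -0.293823 + 0.435334 = 0.141511.
Q̄ = (S_0/π) × [bracket] = (1361/π) × 0.141511 = 61.305 W/m².
— Configuration B (ϕ=-54.6°):
Solar declination: sin δ = sin ε · sin L_s = sin 23.44° × sin 225.1° = -0.28177, so δ = -16.366°.
cos h₀ = −tan(-54.6°) tan(-16.366°) = -0.4132, h₀ = 1.9968 rad.
Bracket: h₀ sin ϕ sin δ + cos ϕ cos δ sin h₀ = 1.9968×-0.81513×-0.28177 + 0.57928×0.95948×0.91063 = 0.458623 + 0.506135 = 0.964758.
Q̄ = (S_0/π) × [bracket] = (1361/π) × 0.964758 = 417.95 W/m².
Ratio Q̄_A / Q̄_B = 61.305 / 417.95 = 0.1467.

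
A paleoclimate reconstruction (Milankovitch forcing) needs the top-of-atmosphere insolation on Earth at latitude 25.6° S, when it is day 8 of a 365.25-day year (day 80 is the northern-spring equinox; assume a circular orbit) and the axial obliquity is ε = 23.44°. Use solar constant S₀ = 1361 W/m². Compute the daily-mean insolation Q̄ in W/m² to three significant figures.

Solar longitude: λ_s = 360° × (8 − 80)/365.25 = -70.965°, i.e. -70.965° + 360° = 289.035°.
sin δ = sin 23.44° × sin 289.035° = -0.37604, so δ = -22.088°.
cos H₀ = −tan(-25.6°) tan(-22.088°) = -0.1944, H₀ = 1.7665 rad.
Bracket: H₀ sin φ sin δ + cos φ cos δ sin H₀ = 1.7665×-0.43209×-0.37604 + 0.90183×0.92660×0.98091 = 0.287026 + 0.819683 = 1.106709.
Q̄ = (S₀/π) × [bracket] = (1361/π) × 1.106709 = 479.4 W/m².

Q̄ ≈ 479 W/m²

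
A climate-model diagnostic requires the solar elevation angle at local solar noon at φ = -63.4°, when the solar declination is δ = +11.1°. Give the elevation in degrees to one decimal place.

At local noon the hour angle is zero, so the zenith angle equals |φ − δ| = |-63.4° − (+11.100°)| = 74.500°.
Elevation = 90° − 74.500° = 15.5°.

15.5°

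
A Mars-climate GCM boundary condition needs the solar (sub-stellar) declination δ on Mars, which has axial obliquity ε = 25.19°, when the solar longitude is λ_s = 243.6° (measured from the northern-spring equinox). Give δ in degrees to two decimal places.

δ = -22.41°

sin δ = sin ε · sin λ_s = sin 25.19° × sin 243.6° = -0.381234.
δ = arcsin(-0.381234) = -22.41°.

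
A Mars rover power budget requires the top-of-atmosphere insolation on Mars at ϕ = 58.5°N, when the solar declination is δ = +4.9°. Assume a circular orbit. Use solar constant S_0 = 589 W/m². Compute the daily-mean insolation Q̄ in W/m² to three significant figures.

Q̄ ≈ 120 W/m²

cos h₀ = −tan(+58.5°) tan(+4.900°) = -0.1399, h₀ = 1.7112 rad.
Bracket: h₀ sin ϕ sin δ + cos ϕ cos δ sin h₀ = 1.7112×0.85264×0.08542 + 0.52250×0.99635×0.99017 = 0.124631 + 0.515475 = 0.640106.
Q̄ = (S_0/π) × [bracket] = (589/π) × 0.640106 = 120.0 W/m².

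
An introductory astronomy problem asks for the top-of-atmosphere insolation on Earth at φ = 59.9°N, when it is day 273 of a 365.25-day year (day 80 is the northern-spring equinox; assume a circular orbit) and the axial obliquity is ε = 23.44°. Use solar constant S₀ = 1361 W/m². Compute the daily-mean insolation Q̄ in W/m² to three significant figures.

Solar longitude: λ_s = 360° × (273 − 80)/365.25 = 190.226°.
sin δ = sin 23.44° × sin 190.226° = -0.07062, so δ = -4.050°.
cos H₀ = −tan(+59.9°) tan(-4.050°) = 0.1221, H₀ = 1.4484 rad.
Bracket: H₀ sin φ sin δ + cos φ cos δ sin H₀ = 1.4484×0.86515×-0.07062 + 0.50151×0.99750×0.99251 = -0.088493 + 0.496509 = 0.408016.
Q̄ = (S₀/π) × [bracket] = (1361/π) × 0.408016 = 176.8 W/m².

Q̄ ≈ 177 W/m²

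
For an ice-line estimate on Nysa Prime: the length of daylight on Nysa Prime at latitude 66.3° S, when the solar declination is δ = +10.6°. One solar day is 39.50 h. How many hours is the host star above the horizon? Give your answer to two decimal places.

14.21 h

cos H₀ = −tan φ · tan δ = −tan(-66.3°) × tan(+10.600°) = 0.4263, so H₀ = 1.1304 rad = 64.77°.
Daylight = 2H₀/(2π) × 39.50 h = (1.1304/π) × 39.50 = 14.21 h.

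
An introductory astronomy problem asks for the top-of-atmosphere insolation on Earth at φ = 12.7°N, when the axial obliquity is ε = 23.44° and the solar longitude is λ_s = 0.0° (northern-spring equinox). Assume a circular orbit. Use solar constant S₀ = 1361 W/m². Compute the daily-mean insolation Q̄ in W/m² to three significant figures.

Solar declination: sin δ = sin ε · sin λ_s = sin 23.44° × sin 0.0° = 0.00000, so δ = +0.000°.
cos H₀ = −tan(+12.7°) tan(+0.000°) = -0.0000, H₀ = 1.5708 rad.
Bracket: H₀ sin φ sin δ + cos φ cos δ sin H₀ = 1.5708×0.21985×0.00000 + 0.97553×1.00000×1.00000 = 0.000000 + 0.975530 = 0.975530.
Q̄ = (S₀/π) × [bracket] = (1361/π) × 0.975530 = 422.6 W/m².

Q̄ ≈ 423 W/m²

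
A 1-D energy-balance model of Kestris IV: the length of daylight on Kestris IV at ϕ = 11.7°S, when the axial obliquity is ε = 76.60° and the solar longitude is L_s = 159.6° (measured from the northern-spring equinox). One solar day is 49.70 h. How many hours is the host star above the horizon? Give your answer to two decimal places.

23.67 h

Solar declination: sin δ = sin ε · sin L_s = sin 76.60° × sin 159.6° = 0.33908, so δ = +19.821°.
cos h₀ = −tan ϕ · tan δ = −tan(-11.7°) × tan(+19.821°) = 0.0746, so h₀ = 1.4961 rad = 85.72°.
Daylight = 2h₀/(2π) × 49.70 h = (1.4961/π) × 49.70 = 23.67 h.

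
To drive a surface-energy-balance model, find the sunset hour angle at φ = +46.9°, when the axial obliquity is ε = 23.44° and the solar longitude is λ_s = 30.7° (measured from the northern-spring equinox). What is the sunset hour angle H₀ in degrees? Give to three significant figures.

Solar declination: sin δ = sin ε · sin λ_s = sin 23.44° × sin 30.7° = 0.20309, so δ = +11.718°.
cos H₀ = −tan φ · tan δ = −tan(+46.9°) × tan(+11.718°) = -0.2216, so H₀ = 1.7943 rad = 102.81°.

H₀ = 103°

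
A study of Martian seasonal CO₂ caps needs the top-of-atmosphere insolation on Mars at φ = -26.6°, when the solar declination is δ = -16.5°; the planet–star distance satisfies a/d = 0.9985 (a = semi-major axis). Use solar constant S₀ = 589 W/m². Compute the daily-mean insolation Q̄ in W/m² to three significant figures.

Q̄ ≈ 199 W/m²

cos H₀ = −tan(-26.6°) tan(-16.500°) = -0.1483, H₀ = 1.7197 rad.
Bracket: H₀ sin φ sin δ + cos φ cos δ sin H₀ = 1.7197×-0.44776×-0.28402 + 0.89415×0.95882×0.98894 = 0.218699 + 0.847847 = 1.066546.
Inverse-square distance factor (a/d)² = 0.9985² = 0.997002.
Q̄ = (S₀/π) × 0.997002 × [bracket] = (589/π) × 0.997002 × 1.066546 = 199.4 W/m².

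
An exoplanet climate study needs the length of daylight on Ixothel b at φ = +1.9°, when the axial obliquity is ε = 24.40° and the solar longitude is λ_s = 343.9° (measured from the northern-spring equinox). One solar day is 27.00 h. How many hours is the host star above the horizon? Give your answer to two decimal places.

13.47 h

Solar declination: sin δ = sin ε · sin λ_s = sin 24.40° × sin 343.9° = -0.11456, so δ = -6.578°.
cos H₀ = −tan φ · tan δ = −tan(+1.9°) × tan(-6.578°) = 0.0038, so H₀ = 1.5670 rad = 89.78°.
Daylight = 2H₀/(2π) × 27.00 h = (1.5670/π) × 27.00 = 13.47 h.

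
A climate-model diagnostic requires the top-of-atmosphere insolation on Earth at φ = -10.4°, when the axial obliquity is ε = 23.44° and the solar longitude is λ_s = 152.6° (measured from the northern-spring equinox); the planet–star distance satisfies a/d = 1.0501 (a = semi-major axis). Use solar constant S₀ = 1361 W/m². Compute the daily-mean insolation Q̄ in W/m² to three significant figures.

Q̄ ≈ 437 W/m²

Solar declination: sin δ = sin ε · sin λ_s = sin 23.44° × sin 152.6° = 0.18306, so δ = +10.548°.
cos H₀ = −tan(-10.4°) tan(+10.548°) = 0.0342, H₀ = 1.5366 rad.
Bracket: H₀ sin φ sin δ + cos φ cos δ sin H₀ = 1.5366×-0.18052×0.18306 + 0.98357×0.98310×0.99942 = -0.050778 + 0.966387 = 0.915609.
Inverse-square distance factor (a/d)² = 1.0501² = 1.102710.
Q̄ = (S₀/π) × 1.102710 × [bracket] = (1361/π) × 1.102710 × 0.915609 = 437.4 W/m².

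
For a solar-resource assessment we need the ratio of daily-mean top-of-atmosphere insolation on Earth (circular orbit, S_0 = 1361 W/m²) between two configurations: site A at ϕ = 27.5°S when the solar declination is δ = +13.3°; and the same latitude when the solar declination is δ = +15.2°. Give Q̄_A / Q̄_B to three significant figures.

— Configuration A (ϕ=-27.5°):
cos h₀ = −tan(-27.5°) tan(+13.300°) = 0.1231, h₀ = 1.4474 rad.
Bracket: h₀ sin ϕ sin δ + cos ϕ cos δ sin h₀ = 1.4474×-0.46175×0.23005 + 0.88701×0.97318×0.99240 = -0.153751 + 0.856660 = 0.702909.
Q̄ = (S_0/π) × [bracket] = (1361/π) × 0.702909 = 304.51 W/m².
— Configuration B (ϕ=-27.5°):
cos h₀ = −tan(-27.5°) tan(+15.200°) = 0.1414, h₀ = 1.4289 rad.
Bracket: h₀ sin ϕ sin δ + cos ϕ cos δ sin h₀ = 1.4289×-0.46175×0.26219 + 0.88701×0.96502×0.98995 = -0.172992 + 0.847380 = 0.674388.
Q̄ = (S_0/π) × [bracket] = (1361/π) × 0.674388 = 292.16 W/m².
Ratio Q̄_A / Q̄_B = 304.51 / 292.16 = 1.042.

Q̄_A / Q̄_B ≈ 1.04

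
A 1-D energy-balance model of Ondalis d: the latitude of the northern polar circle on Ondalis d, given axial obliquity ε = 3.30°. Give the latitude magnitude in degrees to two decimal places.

86.70°

The polar circle is the lowest latitude that experiences at least one full rotation of continuous daylight at the northern-summer solstice; it lies at |ϕ| = 90° − ε = 90° − 3.30° = 86.70°.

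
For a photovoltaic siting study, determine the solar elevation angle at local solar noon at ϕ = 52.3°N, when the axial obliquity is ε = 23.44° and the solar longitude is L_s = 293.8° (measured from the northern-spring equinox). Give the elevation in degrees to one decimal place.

16.4°

Solar declination: sin δ = sin ε · sin L_s = sin 23.44° × sin 293.8° = -0.36396, so δ = -21.344°.
At local noon the hour angle is zero, so the zenith angle equals |ϕ − δ| = |+52.3° − (-21.344°)| = 73.644°.
Elevation = 90° − 73.644° = 16.4°.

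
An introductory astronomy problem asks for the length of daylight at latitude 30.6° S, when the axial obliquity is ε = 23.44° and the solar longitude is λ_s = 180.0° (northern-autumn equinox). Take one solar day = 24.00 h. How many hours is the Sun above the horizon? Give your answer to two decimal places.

Solar declination: sin δ = sin ε · sin λ_s = sin 23.44° × sin 180.0° = 0.00000, so δ = +0.000°.
cos H₀ = −tan φ · tan δ = −tan(-30.6°) × tan(+0.000°) = 0.0000, so H₀ = 1.5708 rad = 90.00°.
Daylight = 2H₀/(2π) × 24.00 h = (1.5708/π) × 24.00 = 12.00 h.

12.00 h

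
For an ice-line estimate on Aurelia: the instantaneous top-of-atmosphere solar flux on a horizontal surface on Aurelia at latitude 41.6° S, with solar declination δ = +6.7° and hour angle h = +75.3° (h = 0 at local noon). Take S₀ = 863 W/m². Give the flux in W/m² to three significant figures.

95.8 W/m²

cos θ_z = sin φ sin δ + cos φ cos δ cos h = -0.077461 + 0.188464 = 0.111003.
Flux = S₀ · cos θ_z = 863 × 0.111003 = 95.80 W/m².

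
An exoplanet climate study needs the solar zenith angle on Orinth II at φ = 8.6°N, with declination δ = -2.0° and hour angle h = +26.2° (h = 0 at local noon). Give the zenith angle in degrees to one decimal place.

θ_z = 28.2°

cos θ_z = sin φ sin δ + cos φ cos δ cos h = -0.005219 + 0.886629 = 0.881410.
θ_z = arccos(0.881410) = 28.2°.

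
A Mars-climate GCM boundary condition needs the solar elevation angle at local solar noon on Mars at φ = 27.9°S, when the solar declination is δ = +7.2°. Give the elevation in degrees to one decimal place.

At local noon the hour angle is zero, so the zenith angle equals |φ − δ| = |-27.9° − (+7.200°)| = 35.100°.
Elevation = 90° − 35.100° = 54.9°.

54.9°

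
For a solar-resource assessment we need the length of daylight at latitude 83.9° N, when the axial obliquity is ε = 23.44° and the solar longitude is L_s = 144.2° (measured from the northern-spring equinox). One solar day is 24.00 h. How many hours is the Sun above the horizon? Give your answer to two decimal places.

24.00 h

Solar declination: sin δ = sin ε · sin L_s = sin 23.44° × sin 144.2° = 0.23269, so δ = +13.455°.
Sunrise equation: cos h₀ = −tan ϕ · tan δ = -2.2388 ≤ −1, so the Sun never sets (polar day) and h₀ = π.
Daylight = 2h₀/(2π) × 24.00 h = (3.1416/π) × 24.00 = 24.00 h.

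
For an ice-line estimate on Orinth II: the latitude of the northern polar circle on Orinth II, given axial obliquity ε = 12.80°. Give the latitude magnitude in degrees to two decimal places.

The polar circle is the lowest latitude that experiences at least one full rotation of continuous daylight at the northern-summer solstice; it lies at |ϕ| = 90° − ε = 90° − 12.80° = 77.20°.

77.20°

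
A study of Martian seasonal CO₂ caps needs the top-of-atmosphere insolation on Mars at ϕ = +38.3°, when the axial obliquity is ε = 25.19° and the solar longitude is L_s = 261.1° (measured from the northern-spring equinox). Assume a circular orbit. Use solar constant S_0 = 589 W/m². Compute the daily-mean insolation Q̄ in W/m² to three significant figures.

Solar declination: sin δ = sin ε · sin L_s = sin 25.19° × sin 261.1° = -0.42050, so δ = -24.866°.
cos h₀ = −tan(+38.3°) tan(-24.866°) = 0.3660, h₀ = 1.1961 rad.
Bracket: h₀ sin ϕ sin δ + cos ϕ cos δ sin h₀ = 1.1961×0.61978×-0.42050 + 0.78478×0.90729×0.93061 = -0.311725 + 0.662616 = 0.350891.
Q̄ = (S_0/π) × [bracket] = (589/π) × 0.350891 = 65.79 W/m².

Q̄ ≈ 65.8 W/m²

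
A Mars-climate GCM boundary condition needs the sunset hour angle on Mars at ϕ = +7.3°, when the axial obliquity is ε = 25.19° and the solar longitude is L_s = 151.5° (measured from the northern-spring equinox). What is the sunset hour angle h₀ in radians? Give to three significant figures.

Solar declination: sin δ = sin ε · sin L_s = sin 25.19° × sin 151.5° = 0.20309, so δ = +11.718°.
cos h₀ = −tan ϕ · tan δ = −tan(+7.3°) × tan(+11.718°) = -0.0266, so h₀ = 1.5974 rad = 91.52°.

h₀ = 1.60 rad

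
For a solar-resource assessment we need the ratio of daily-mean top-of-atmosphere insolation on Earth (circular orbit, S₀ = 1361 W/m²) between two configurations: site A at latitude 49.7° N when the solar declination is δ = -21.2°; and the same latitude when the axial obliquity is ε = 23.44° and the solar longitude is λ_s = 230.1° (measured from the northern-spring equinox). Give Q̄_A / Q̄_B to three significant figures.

— Configuration A (φ=+49.7°):
cos H₀ = −tan(+49.7°) tan(-21.200°) = 0.4574, H₀ = 1.0958 rad.
Bracket: H₀ sin φ sin δ + cos φ cos δ sin H₀ = 1.0958×0.76267×-0.36162 + 0.64679×0.93232×0.88928 = -0.302218 + 0.536249 = 0.234031.
Q̄ = (S₀/π) × [bracket] = (1361/π) × 0.234031 = 101.39 W/m².
— Configuration B (φ=+49.7°):
Solar declination: sin δ = sin ε · sin λ_s = sin 23.44° × sin 230.1° = -0.30517, so δ = -17.768°.
cos H₀ = −tan(+49.7°) tan(-17.768°) = 0.3779, H₀ = 1.1833 rad.
Bracket: H₀ sin φ sin δ + cos φ cos δ sin H₀ = 1.1833×0.76267×-0.30517 + 0.64679×0.95230×0.92586 = -0.275406 + 0.570272 = 0.294866.
Q̄ = (S₀/π) × [bracket] = (1361/π) × 0.294866 = 127.74 W/m².
Ratio Q̄_A / Q̄_B = 101.39 / 127.74 = 0.7937.

Q̄_A / Q̄_B ≈ 0.794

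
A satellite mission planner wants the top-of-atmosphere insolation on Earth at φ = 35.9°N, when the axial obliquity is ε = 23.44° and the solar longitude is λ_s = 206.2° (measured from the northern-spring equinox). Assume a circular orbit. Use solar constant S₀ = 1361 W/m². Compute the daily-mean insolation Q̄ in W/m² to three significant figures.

Solar declination: sin δ = sin ε · sin λ_s = sin 23.44° × sin 206.2° = -0.17563, so δ = -10.115°.
cos H₀ = −tan(+35.9°) tan(-10.115°) = 0.1291, H₀ = 1.4413 rad.
Bracket: H₀ sin φ sin δ + cos φ cos δ sin H₀ = 1.4413×0.58637×-0.17563 + 0.81004×0.98446×0.99163 = -0.148431 + 0.790777 = 0.642346.
Q̄ = (S₀/π) × [bracket] = (1361/π) × 0.642346 = 278.3 W/m².

Q̄ ≈ 278 W/m²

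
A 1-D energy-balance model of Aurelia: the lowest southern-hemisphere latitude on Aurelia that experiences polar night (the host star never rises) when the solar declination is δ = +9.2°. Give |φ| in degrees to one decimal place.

|φ| = 80.8°

Polar night requires cos H₀ = −tan φ tan δ ≥ 1, i.e. tan φ tan δ ≤ −1.
The boundary is |tan φ| · |tan δ| = 1, so |φ| = 90° − |δ| = 90° − 9.2° = 80.8° in the southern hemisphere.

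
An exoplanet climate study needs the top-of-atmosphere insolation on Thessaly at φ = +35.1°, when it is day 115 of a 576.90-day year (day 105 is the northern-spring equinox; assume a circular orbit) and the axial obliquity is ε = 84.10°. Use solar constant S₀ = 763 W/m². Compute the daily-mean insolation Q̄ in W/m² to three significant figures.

Q̄ ≈ 222 W/m²

Solar longitude: λ_s = 360° × (115 − 105)/576.90 = 6.240°.
sin δ = sin 84.10° × sin 6.240° = 0.10812, so δ = +6.207°.
cos H₀ = −tan(+35.1°) tan(+6.207°) = -0.0764, H₀ = 1.6473 rad.
Bracket: H₀ sin φ sin δ + cos φ cos δ sin H₀ = 1.6473×0.57501×0.10812 + 0.81815×0.99414×0.99707 = 0.102413 + 0.810973 = 0.913386.
Q̄ = (S₀/π) × [bracket] = (763/π) × 0.913386 = 221.8 W/m².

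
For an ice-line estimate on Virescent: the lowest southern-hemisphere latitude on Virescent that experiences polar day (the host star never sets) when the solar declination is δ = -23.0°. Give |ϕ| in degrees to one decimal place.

Polar day requires cos h₀ = −tan ϕ tan δ ≤ −1, i.e. tan ϕ tan δ ≥ 1.
The boundary is |tan ϕ| · |tan δ| = 1, so |ϕ| = 90° − |δ| = 90° − 23.0° = 67.0° in the southern hemisphere.

|ϕ| = 67.0°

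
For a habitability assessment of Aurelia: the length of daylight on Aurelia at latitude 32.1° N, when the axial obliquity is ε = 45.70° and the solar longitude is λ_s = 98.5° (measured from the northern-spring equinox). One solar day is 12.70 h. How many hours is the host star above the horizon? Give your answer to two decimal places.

9.10 h

Solar declination: sin δ = sin ε · sin λ_s = sin 45.70° × sin 98.5° = 0.70783, so δ = +45.059°.
cos H₀ = −tan φ · tan δ = −tan(+32.1°) × tan(+45.059°) = -0.6286, so H₀ = 2.2505 rad = 128.95°.
Daylight = 2H₀/(2π) × 12.70 h = (2.2505/π) × 12.70 = 9.10 h.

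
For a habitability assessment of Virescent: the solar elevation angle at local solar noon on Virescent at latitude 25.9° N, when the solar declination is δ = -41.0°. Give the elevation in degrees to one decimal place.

At local noon the hour angle is zero, so the zenith angle equals |ϕ − δ| = |+25.9° − (-41.000°)| = 66.900°.
Elevation = 90° − 66.900° = 23.1°.

23.1°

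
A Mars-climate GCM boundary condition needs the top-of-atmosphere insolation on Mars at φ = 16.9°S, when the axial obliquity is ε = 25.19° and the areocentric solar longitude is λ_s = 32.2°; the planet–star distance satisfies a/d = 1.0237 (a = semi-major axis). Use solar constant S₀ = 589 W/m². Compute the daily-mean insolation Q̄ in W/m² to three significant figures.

sin δ = sin 25.19° × sin 32.2° = 0.22680, so δ = +13.109°.
cos H₀ = −tan(-16.9°) tan(+13.109°) = 0.0708, H₀ = 1.5000 rad.
Bracket: H₀ sin φ sin δ + cos φ cos δ sin H₀ = 1.5000×-0.29070×0.22680 + 0.95681×0.97394×0.99749 = -0.098896 + 0.929537 = 0.830641.
Inverse-square distance factor (a/d)² = 1.0237² = 1.047962.
Q̄ = (S₀/π) × 1.047962 × [bracket] = (589/π) × 1.047962 × 0.830641 = 163.2 W/m².

Q̄ ≈ 163 W/m²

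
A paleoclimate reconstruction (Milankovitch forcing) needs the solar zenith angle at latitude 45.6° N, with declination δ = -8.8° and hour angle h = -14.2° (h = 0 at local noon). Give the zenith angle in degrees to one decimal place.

θ_z = 55.9°

cos θ_z = sin ϕ sin δ + cos ϕ cos δ cos h = -0.109304 + 0.670301 = 0.560997.
θ_z = arccos(0.560997) = 55.9°.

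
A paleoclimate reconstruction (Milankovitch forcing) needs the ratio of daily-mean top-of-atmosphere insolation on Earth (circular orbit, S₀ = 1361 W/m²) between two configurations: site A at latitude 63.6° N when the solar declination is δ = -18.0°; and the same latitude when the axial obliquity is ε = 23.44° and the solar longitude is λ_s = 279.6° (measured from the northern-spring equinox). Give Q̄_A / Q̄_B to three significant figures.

— Configuration A (φ=+63.6°):
cos H₀ = −tan(+63.6°) tan(-18.000°) = 0.6545, H₀ = 0.8572 rad.
Bracket: H₀ sin φ sin δ + cos φ cos δ sin H₀ = 0.8572×0.89571×-0.30902 + 0.44464×0.95106×0.75602 = -0.237266 + 0.319705 = 0.082439.
Q̄ = (S₀/π) × [bracket] = (1361/π) × 0.082439 = 35.714 W/m².
— Configuration B (φ=+63.6°):
Solar declination: sin δ = sin ε · sin λ_s = sin 23.44° × sin 279.6° = -0.39222, so δ = -23.093°.
cos H₀ = −tan(+63.6°) tan(-23.093°) = 0.8589, H₀ = 0.5376 rad.
Bracket: H₀ sin φ sin δ + cos φ cos δ sin H₀ = 0.5376×0.89571×-0.39222 + 0.44464×0.91987×0.51207 = -0.188867 + 0.209442 = 0.020575.
Q̄ = (S₀/π) × [bracket] = (1361/π) × 0.020575 = 8.9135 W/m².
Ratio Q̄_A / Q̄_B = 35.714 / 8.9135 = 4.007.

Q̄_A / Q̄_B ≈ 4.01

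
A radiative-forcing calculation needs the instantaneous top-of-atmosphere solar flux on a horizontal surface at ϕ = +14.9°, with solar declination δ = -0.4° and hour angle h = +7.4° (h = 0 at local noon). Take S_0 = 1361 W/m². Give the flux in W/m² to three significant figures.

1.30e+03 W/m²

cos θ_z = sin ϕ sin δ + cos ϕ cos δ cos h = -0.001795 + 0.958304 = 0.956509.
Flux = S_0 · cos θ_z = 1361 × 0.956509 = 1302 W/m².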